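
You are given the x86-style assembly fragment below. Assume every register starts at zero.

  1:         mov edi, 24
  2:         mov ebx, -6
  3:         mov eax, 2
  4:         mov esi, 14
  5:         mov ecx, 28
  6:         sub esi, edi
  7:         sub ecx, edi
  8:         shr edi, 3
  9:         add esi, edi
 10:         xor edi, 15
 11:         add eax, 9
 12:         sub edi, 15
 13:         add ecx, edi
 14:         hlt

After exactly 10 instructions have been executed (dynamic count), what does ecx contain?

mov edi, 24 → edi=24
mov ebx, -6 → ebx=-6
mov eax, 2 → eax=2
mov esi, 14 → esi=14
mov ecx, 28 → ecx=28
sub esi, edi → esi=14-24=-10
sub ecx, edi → ecx=28-24=4
shr edi, 3 → edi=24>>3=3
add esi, edi → esi=(-10)+3=-7
xor edi, 15 → edi=3^15=12
After step 10: ecx = 4.

4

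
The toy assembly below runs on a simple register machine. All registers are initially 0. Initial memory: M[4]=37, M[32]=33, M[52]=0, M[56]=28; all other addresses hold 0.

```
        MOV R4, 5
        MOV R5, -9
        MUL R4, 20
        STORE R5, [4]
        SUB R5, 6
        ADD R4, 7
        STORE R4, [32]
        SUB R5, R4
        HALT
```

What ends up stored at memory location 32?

107

MOV R4, 5 → R4=5
MOV R5, -9 → R5=-9
MUL R4, 20 → R4=5*20=100
STORE R5, [4] → M[4]=-9
SUB R5, 6 → R5=(-9)-6=-15
ADD R4, 7 → R4=100+7=107
STORE R4, [32] → M[32]=107
SUB R5, R4 → R5=(-15)-107=-122
halt.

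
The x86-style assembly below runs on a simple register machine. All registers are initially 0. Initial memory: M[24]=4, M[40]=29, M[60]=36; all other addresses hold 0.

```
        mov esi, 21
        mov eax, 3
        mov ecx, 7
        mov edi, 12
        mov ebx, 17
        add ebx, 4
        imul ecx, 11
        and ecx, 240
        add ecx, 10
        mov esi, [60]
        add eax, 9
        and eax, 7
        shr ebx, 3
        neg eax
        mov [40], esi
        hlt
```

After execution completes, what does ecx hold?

74

mov esi, 21 → esi=21
mov eax, 3 → eax=3
mov ecx, 7 → ecx=7
mov edi, 12 → edi=12
mov ebx, 17 → ebx=17
add ebx, 4 → ebx=17+4=21
imul ecx, 11 → ecx=7*11=77
and ecx, 240 → ecx=77&240=64
add ecx, 10 → ecx=64+10=74
mov esi, [60] → esi=M[60]=36
add eax, 9 → eax=3+9=12
and eax, 7 → eax=12&7=4
shr ebx, 3 → ebx=21>>3=2
neg eax → eax=-(4)=-4
mov [40], esi → M[40]=36
halt.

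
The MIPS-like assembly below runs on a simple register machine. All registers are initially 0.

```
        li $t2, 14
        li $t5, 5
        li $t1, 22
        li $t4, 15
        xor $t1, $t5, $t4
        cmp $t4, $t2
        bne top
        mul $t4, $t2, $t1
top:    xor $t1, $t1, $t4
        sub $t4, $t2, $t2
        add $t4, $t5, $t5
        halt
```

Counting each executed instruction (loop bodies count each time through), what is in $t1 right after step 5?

10

li $t2, 14 → $t2=14
li $t5, 5 → $t5=5
li $t1, 22 → $t1=22
li $t4, 15 → $t4=15
xor $t1, $t5, $t4 → $t1=5^15=10
After step 5: $t1 = 10.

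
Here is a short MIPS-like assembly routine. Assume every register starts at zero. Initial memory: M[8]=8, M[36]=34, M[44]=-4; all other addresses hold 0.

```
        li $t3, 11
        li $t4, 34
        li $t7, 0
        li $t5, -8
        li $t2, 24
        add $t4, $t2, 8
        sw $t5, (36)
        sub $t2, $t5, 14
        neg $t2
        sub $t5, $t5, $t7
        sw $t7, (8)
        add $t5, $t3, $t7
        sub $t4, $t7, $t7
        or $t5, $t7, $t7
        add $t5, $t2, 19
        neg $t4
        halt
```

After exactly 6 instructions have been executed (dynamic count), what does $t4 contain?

32

li $t3, 11 → $t3=11
li $t4, 34 → $t4=34
li $t7, 0 → $t7=0
li $t5, -8 → $t5=-8
li $t2, 24 → $t2=24
add $t4, $t2, 8 → $t4=24+8=32
After step 6: $t4 = 32.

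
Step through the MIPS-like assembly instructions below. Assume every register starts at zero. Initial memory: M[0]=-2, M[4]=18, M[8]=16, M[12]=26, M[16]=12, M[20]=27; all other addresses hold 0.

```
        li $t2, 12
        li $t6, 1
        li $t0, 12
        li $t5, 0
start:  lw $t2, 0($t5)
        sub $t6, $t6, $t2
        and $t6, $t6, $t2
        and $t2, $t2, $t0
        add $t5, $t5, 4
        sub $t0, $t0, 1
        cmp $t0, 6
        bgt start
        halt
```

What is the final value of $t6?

li $t2, 12 → $t2=12
li $t6, 1 → $t6=1
li $t0, 12 → $t0=12
li $t5, 0 → $t5=0
lw $t2, 0($t5) → $t2=M[0]=-2
sub $t6, $t6, $t2 → $t6=1-(-2)=3
and $t6, $t6, $t2 → $t6=3&(-2)=2
and $t2, $t2, $t0 → $t2=(-2)&12=12
add $t5, $t5, 4 → $t5=0+4=4
sub $t0, $t0, 1 → $t0=12-1=11
cmp $t0, 6  (cmp 11,6)
bgt start: taken
lw $t2, 0($t5) → $t2=M[4]=18
sub $t6, $t6, $t2 → $t6=2-18=-16
and $t6, $t6, $t2 → $t6=(-16)&18=16
and $t2, $t2, $t0 → $t2=18&11=2
add $t5, $t5, 4 → $t5=4+4=8
sub $t0, $t0, 1 → $t0=11-1=10
cmp $t0, 6  (cmp 10,6)
bgt start: taken
lw $t2, 0($t5) → $t2=M[8]=16
sub $t6, $t6, $t2 → $t6=16-16=0
and $t6, $t6, $t2 → $t6=0&16=0
and $t2, $t2, $t0 → $t2=16&10=0
add $t5, $t5, 4 → $t5=8+4=12
sub $t0, $t0, 1 → $t0=10-1=9
cmp $t0, 6  (cmp 9,6)
bgt start: taken
lw $t2, 0($t5) → $t2=M[12]=26
sub $t6, $t6, $t2 → $t6=0-26=-26
and $t6, $t6, $t2 → $t6=(-26)&26=2
and $t2, $t2, $t0 → $t2=26&9=8
add $t5, $t5, 4 → $t5=12+4=16
sub $t0, $t0, 1 → $t0=9-1=8
cmp $t0, 6  (cmp 8,6)
bgt start: taken
lw $t2, 0($t5) → $t2=M[16]=12
sub $t6, $t6, $t2 → $t6=2-12=-10
and $t6, $t6, $t2 → $t6=(-10)&12=4
and $t2, $t2, $t0 → $t2=12&8=8
add $t5, $t5, 4 → $t5=16+4=20
sub $t0, $t0, 1 → $t0=8-1=7
cmp $t0, 6  (cmp 7,6)
bgt start: taken
lw $t2, 0($t5) → $t2=M[20]=27
sub $t6, $t6, $t2 → $t6=4-27=-23
and $t6, $t6, $t2 → $t6=(-23)&27=9
and $t2, $t2, $t0 → $t2=27&7=3
add $t5, $t5, 4 → $t5=20+4=24
sub $t0, $t0, 1 → $t0=7-1=6
cmp $t0, 6  (cmp 6,6)
bgt start: not taken
halt.

9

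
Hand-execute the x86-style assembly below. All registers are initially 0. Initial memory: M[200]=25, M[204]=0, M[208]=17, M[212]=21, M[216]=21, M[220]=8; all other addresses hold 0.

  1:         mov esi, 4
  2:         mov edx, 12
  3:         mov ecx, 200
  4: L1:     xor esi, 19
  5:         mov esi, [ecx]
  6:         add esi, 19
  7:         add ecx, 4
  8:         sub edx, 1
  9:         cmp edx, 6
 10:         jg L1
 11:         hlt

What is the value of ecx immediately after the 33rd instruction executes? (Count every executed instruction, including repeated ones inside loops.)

mov esi, 4 → esi=4
mov edx, 12 → edx=12
mov ecx, 200 → ecx=200
xor esi, 19 → esi=4^19=23
mov esi, [ecx] → esi=M[200]=25
add esi, 19 → esi=25+19=44
add ecx, 4 → ecx=200+4=204
sub edx, 1 → edx=12-1=11
cmp edx, 6  (cmp 11,6)
jg L1: taken
xor esi, 19 → esi=44^19=63
mov esi, [ecx] → esi=M[204]=0
add esi, 19 → esi=0+19=19
add ecx, 4 → ecx=204+4=208
sub edx, 1 → edx=11-1=10
cmp edx, 6  (cmp 10,6)
jg L1: taken
xor esi, 19 → esi=19^19=0
mov esi, [ecx] → esi=M[208]=17
add esi, 19 → esi=17+19=36
add ecx, 4 → ecx=208+4=212
sub edx, 1 → edx=10-1=9
cmp edx, 6  (cmp 9,6)
jg L1: taken
xor esi, 19 → esi=36^19=55
mov esi, [ecx] → esi=M[212]=21
add esi, 19 → esi=21+19=40
add ecx, 4 → ecx=212+4=216
sub edx, 1 → edx=9-1=8
cmp edx, 6  (cmp 8,6)
jg L1: taken
xor esi, 19 → esi=40^19=59
mov esi, [ecx] → esi=M[216]=21
After step 33: ecx = 216.

216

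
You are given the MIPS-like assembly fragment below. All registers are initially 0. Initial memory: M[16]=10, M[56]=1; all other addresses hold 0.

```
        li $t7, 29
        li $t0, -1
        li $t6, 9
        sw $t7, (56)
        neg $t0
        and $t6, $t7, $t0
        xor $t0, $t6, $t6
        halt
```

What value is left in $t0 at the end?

li $t7, 29 → $t7=29
li $t0, -1 → $t0=-1
li $t6, 9 → $t6=9
sw $t7, (56) → M[56]=29
neg $t0 → $t0=-(-1)=1
and $t6, $t7, $t0 → $t6=29&1=1
xor $t0, $t6, $t6 → $t0=1^1=0
halt.

0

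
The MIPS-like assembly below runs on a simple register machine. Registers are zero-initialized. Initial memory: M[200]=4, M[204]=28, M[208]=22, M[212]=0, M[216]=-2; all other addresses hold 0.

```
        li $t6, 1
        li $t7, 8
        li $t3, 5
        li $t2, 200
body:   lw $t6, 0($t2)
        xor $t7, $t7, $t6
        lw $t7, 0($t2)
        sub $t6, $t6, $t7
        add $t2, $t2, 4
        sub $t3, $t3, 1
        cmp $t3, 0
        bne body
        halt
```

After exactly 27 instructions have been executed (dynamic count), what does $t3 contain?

li $t6, 1 → $t6=1
li $t7, 8 → $t7=8
li $t3, 5 → $t3=5
li $t2, 200 → $t2=200
lw $t6, 0($t2) → $t6=M[200]=4
xor $t7, $t7, $t6 → $t7=8^4=12
lw $t7, 0($t2) → $t7=M[200]=4
sub $t6, $t6, $t7 → $t6=4-4=0
add $t2, $t2, 4 → $t2=200+4=204
sub $t3, $t3, 1 → $t3=5-1=4
cmp $t3, 0  (cmp 4,0)
bne body: taken
lw $t6, 0($t2) → $t6=M[204]=28
xor $t7, $t7, $t6 → $t7=4^28=24
lw $t7, 0($t2) → $t7=M[204]=28
sub $t6, $t6, $t7 → $t6=28-28=0
add $t2, $t2, 4 → $t2=204+4=208
sub $t3, $t3, 1 → $t3=4-1=3
cmp $t3, 0  (cmp 3,0)
bne body: taken
lw $t6, 0($t2) → $t6=M[208]=22
xor $t7, $t7, $t6 → $t7=28^22=10
lw $t7, 0($t2) → $t7=M[208]=22
sub $t6, $t6, $t7 → $t6=22-22=0
add $t2, $t2, 4 → $t2=208+4=212
sub $t3, $t3, 1 → $t3=3-1=2
cmp $t3, 0  (cmp 2,0)
After step 27: $t3 = 2.

2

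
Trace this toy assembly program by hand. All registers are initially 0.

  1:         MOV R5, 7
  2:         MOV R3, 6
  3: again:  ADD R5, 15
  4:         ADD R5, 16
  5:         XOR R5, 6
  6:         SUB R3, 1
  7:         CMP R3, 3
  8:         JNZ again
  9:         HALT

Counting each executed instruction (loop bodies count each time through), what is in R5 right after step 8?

MOV R5, 7 → R5=7
MOV R3, 6 → R3=6
ADD R5, 15 → R5=7+15=22
ADD R5, 16 → R5=22+16=38
XOR R5, 6 → R5=38^6=32
SUB R3, 1 → R3=6-1=5
CMP R3, 3  (cmp 5,3)
JNZ again: taken
After step 8: R5 = 32.

32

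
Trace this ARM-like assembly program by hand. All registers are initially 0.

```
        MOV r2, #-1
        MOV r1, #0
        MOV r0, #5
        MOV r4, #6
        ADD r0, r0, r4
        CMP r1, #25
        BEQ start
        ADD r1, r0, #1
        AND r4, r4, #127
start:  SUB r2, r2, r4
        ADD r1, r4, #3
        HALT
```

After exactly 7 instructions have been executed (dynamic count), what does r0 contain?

11

after MOV r2, #-1: r2=-1
after MOV r1, #0: r1=0
after MOV r0, #5: r0=5
after MOV r4, #6: r4=6
after ADD r0, r0, r4: r0=5+6=11
CMP r1, #25  (cmp 0,25)
BEQ start: not taken
After step 7: r0 = 11.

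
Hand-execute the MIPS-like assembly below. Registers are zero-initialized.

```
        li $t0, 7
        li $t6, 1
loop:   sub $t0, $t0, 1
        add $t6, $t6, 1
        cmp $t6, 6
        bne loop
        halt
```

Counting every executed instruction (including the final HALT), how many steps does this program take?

23

$t0=7
$t6=1
$t0=7-1=6
$t6=1+1=2
cmp $t6, 6  (cmp 2,6)
bne loop: taken
$t0=6-1=5
$t6=2+1=3
cmp $t6, 6  (cmp 3,6)
bne loop: taken
$t0=5-1=4
$t6=3+1=4
cmp $t6, 6  (cmp 4,6)
bne loop: taken
$t0=4-1=3
$t6=4+1=5
cmp $t6, 6  (cmp 5,6)
bne loop: taken
$t0=3-1=2
$t6=5+1=6
cmp $t6, 6  (cmp 6,6)
bne loop: not taken
halt.
Total executed instructions: 23.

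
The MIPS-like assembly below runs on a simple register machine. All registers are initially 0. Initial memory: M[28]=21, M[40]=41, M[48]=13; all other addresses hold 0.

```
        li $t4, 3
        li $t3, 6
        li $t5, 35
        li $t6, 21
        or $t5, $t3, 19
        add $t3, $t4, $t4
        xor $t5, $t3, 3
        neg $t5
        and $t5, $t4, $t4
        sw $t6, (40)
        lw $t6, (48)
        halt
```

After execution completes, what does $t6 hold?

after li $t4, 3: $t4=3
after li $t3, 6: $t3=6
after li $t5, 35: $t5=35
after li $t6, 21: $t6=21
after or $t5, $t3, 19: $t5=6|19=23
after add $t3, $t4, $t4: $t3=3+3=6
after xor $t5, $t3, 3: $t5=6^3=5
after neg $t5: $t5=-(5)=-5
after and $t5, $t4, $t4: $t5=3&3=3
sw $t6, (40) → M[40]=21
after lw $t6, (48): $t6=M[48]=13
halt.

13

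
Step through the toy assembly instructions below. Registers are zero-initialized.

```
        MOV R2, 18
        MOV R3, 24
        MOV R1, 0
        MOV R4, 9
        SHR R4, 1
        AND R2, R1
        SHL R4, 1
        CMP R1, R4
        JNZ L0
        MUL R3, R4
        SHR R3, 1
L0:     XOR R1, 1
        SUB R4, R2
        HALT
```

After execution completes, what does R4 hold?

8

MOV R2, 18 → R2=18
MOV R3, 24 → R3=24
MOV R1, 0 → R1=0
MOV R4, 9 → R4=9
SHR R4, 1 → R4=9>>1=4
AND R2, R1 → R2=18&0=0
SHL R4, 1 → R4=4<<1=8
CMP R1, R4  (cmp 0,8)
JNZ L0: taken
XOR R1, 1 → R1=0^1=1
SUB R4, R2 → R4=8-0=8
halt.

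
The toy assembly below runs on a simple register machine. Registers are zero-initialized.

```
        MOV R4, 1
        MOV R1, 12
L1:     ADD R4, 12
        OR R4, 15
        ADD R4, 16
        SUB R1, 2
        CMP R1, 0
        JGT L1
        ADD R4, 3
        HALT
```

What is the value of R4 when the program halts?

194

MOV R4, 1 → R4=1
MOV R1, 12 → R1=12
ADD R4, 12 → R4=1+12=13
OR R4, 15 → R4=13|15=15
ADD R4, 16 → R4=15+16=31
SUB R1, 2 → R1=12-2=10
CMP R1, 0  (cmp 10,0)
JGT L1: taken
ADD R4, 12 → R4=31+12=43
OR R4, 15 → R4=43|15=47
ADD R4, 16 → R4=47+16=63
SUB R1, 2 → R1=10-2=8
CMP R1, 0  (cmp 8,0)
JGT L1: taken
ADD R4, 12 → R4=63+12=75
OR R4, 15 → R4=75|15=79
ADD R4, 16 → R4=79+16=95
SUB R1, 2 → R1=8-2=6
CMP R1, 0  (cmp 6,0)
JGT L1: taken
ADD R4, 12 → R4=95+12=107
OR R4, 15 → R4=107|15=111
ADD R4, 16 → R4=111+16=127
SUB R1, 2 → R1=6-2=4
CMP R1, 0  (cmp 4,0)
JGT L1: taken
ADD R4, 12 → R4=127+12=139
OR R4, 15 → R4=139|15=143
ADD R4, 16 → R4=143+16=159
SUB R1, 2 → R1=4-2=2
CMP R1, 0  (cmp 2,0)
JGT L1: taken
ADD R4, 12 → R4=159+12=171
OR R4, 15 → R4=171|15=175
ADD R4, 16 → R4=175+16=191
SUB R1, 2 → R1=2-2=0
CMP R1, 0  (cmp 0,0)
JGT L1: not taken
ADD R4, 3 → R4=191+3=194
halt.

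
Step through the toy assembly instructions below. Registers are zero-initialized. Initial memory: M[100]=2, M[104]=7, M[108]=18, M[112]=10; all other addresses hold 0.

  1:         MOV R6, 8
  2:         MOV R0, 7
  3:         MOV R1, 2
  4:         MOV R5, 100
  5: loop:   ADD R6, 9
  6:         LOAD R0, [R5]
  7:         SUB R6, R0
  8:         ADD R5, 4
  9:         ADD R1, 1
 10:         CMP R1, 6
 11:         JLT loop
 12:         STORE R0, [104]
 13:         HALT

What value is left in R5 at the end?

MOV R6, 8 → R6=8
MOV R0, 7 → R0=7
MOV R1, 2 → R1=2
MOV R5, 100 → R5=100
ADD R6, 9 → R6=8+9=17
LOAD R0, [R5] → R0=M[100]=2
SUB R6, R0 → R6=17-2=15
ADD R5, 4 → R5=100+4=104
ADD R1, 1 → R1=2+1=3
CMP R1, 6  (cmp 3,6)
JLT loop: taken
ADD R6, 9 → R6=15+9=24
LOAD R0, [R5] → R0=M[104]=7
SUB R6, R0 → R6=24-7=17
ADD R5, 4 → R5=104+4=108
ADD R1, 1 → R1=3+1=4
CMP R1, 6  (cmp 4,6)
JLT loop: taken
ADD R6, 9 → R6=17+9=26
LOAD R0, [R5] → R0=M[108]=18
SUB R6, R0 → R6=26-18=8
ADD R5, 4 → R5=108+4=112
ADD R1, 1 → R1=4+1=5
CMP R1, 6  (cmp 5,6)
JLT loop: taken
ADD R6, 9 → R6=8+9=17
LOAD R0, [R5] → R0=M[112]=10
SUB R6, R0 → R6=17-10=7
ADD R5, 4 → R5=112+4=116
ADD R1, 1 → R1=5+1=6
CMP R1, 6  (cmp 6,6)
JLT loop: not taken
STORE R0, [104] → M[104]=10
halt.

116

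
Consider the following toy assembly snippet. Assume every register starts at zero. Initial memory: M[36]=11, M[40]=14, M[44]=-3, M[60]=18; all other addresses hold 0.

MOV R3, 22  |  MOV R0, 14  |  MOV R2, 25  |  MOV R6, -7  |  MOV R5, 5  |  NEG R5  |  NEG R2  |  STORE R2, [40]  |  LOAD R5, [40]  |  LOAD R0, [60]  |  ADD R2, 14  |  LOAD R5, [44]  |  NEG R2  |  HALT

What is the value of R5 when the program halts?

MOV R3, 22 → R3=22
MOV R0, 14 → R0=14
MOV R2, 25 → R2=25
MOV R6, -7 → R6=-7
MOV R5, 5 → R5=5
NEG R5 → R5=-(5)=-5
NEG R2 → R2=-(25)=-25
STORE R2, [40] → M[40]=-25
LOAD R5, [40] → R5=M[40]=-25
LOAD R0, [60] → R0=M[60]=18
ADD R2, 14 → R2=(-25)+14=-11
LOAD R5, [44] → R5=M[44]=-3
NEG R2 → R2=-(-11)=11
halt.

-3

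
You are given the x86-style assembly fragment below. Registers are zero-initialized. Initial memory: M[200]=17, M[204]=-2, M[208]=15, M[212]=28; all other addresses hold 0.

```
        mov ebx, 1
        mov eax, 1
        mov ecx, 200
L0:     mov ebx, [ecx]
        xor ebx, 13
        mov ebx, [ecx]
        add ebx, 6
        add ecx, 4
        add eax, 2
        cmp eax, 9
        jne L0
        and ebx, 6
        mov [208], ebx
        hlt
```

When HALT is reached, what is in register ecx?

216

ebx=1
eax=1
ecx=200
ebx=M[200]=17
ebx=17^13=28
ebx=M[200]=17
ebx=17+6=23
ecx=200+4=204
eax=1+2=3
cmp eax, 9  (cmp 3,9)
jne L0: taken
ebx=M[204]=-2
ebx=(-2)^13=-13
ebx=M[204]=-2
ebx=(-2)+6=4
ecx=204+4=208
eax=3+2=5
cmp eax, 9  (cmp 5,9)
jne L0: taken
ebx=M[208]=15
ebx=15^13=2
ebx=M[208]=15
ebx=15+6=21
ecx=208+4=212
eax=5+2=7
cmp eax, 9  (cmp 7,9)
jne L0: taken
ebx=M[212]=28
ebx=28^13=17
ebx=M[212]=28
ebx=28+6=34
ecx=212+4=216
eax=7+2=9
cmp eax, 9  (cmp 9,9)
jne L0: not taken
ebx=34&6=2
mov [208], ebx → M[208]=2
halt.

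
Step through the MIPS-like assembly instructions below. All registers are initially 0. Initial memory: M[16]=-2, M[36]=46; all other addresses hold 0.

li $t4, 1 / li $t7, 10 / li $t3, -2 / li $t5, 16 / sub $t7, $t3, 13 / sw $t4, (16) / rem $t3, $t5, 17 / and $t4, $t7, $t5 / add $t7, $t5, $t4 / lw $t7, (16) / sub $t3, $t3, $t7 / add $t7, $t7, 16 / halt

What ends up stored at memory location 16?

1

after li $t4, 1: $t4=1
after li $t7, 10: $t7=10
after li $t3, -2: $t3=-2
after li $t5, 16: $t5=16
after sub $t7, $t3, 13: $t7=(-2)-13=-15
sw $t4, (16) → M[16]=1
after rem $t3, $t5, 17: $t3=16%17=16
after and $t4, $t7, $t5: $t4=(-15)&16=16
after add $t7, $t5, $t4: $t7=16+16=32
after lw $t7, (16): $t7=M[16]=1
after sub $t3, $t3, $t7: $t3=16-1=15
after add $t7, $t7, 16: $t7=1+16=17
halt.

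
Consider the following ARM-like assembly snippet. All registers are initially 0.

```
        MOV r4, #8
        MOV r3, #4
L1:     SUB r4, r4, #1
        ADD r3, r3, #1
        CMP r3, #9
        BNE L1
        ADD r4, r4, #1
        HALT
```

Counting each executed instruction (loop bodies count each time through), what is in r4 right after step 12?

after MOV r4, #8: r4=8
after MOV r3, #4: r3=4
after SUB r4, r4, #1: r4=8-1=7
after ADD r3, r3, #1: r3=4+1=5
CMP r3, #9  (cmp 5,9)
BNE L1: taken
after SUB r4, r4, #1: r4=7-1=6
after ADD r3, r3, #1: r3=5+1=6
CMP r3, #9  (cmp 6,9)
BNE L1: taken
after SUB r4, r4, #1: r4=6-1=5
after ADD r3, r3, #1: r3=6+1=7
After step 12: r4 = 5.

5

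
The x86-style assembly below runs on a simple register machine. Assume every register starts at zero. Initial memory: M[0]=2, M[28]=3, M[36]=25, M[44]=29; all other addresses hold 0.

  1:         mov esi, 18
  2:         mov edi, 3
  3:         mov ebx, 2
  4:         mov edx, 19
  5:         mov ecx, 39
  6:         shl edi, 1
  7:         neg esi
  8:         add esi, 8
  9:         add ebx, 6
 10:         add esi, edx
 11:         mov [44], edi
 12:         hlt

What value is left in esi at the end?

9

after mov esi, 18: esi=18
after mov edi, 3: edi=3
after mov ebx, 2: ebx=2
after mov edx, 19: edx=19
after mov ecx, 39: ecx=39
after shl edi, 1: edi=3<<1=6
after neg esi: esi=-(18)=-18
after add esi, 8: esi=(-18)+8=-10
after add ebx, 6: ebx=2+6=8
after add esi, edx: esi=(-10)+19=9
mov [44], edi → M[44]=6
halt.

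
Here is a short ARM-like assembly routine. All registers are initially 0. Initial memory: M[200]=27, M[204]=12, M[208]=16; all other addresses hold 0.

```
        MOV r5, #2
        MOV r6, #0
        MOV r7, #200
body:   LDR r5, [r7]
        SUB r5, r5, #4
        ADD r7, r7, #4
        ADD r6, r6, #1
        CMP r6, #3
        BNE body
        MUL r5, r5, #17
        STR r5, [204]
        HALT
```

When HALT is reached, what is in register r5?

204

r5=2
r6=0
r7=200
r5=M[200]=27
r5=27-4=23
r7=200+4=204
r6=0+1=1
CMP r6, #3  (cmp 1,3)
BNE body: taken
r5=M[204]=12
r5=12-4=8
r7=204+4=208
r6=1+1=2
CMP r6, #3  (cmp 2,3)
BNE body: taken
r5=M[208]=16
r5=16-4=12
r7=208+4=212
r6=2+1=3
CMP r6, #3  (cmp 3,3)
BNE body: not taken
r5=12*17=204
STR r5, [204] → M[204]=204
halt.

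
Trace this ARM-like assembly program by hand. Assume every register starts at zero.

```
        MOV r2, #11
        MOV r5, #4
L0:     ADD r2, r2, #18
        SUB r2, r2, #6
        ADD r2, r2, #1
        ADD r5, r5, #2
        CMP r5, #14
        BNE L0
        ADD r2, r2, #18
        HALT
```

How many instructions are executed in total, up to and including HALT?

34

MOV r2, #11 → r2=11
MOV r5, #4 → r5=4
ADD r2, r2, #18 → r2=11+18=29
SUB r2, r2, #6 → r2=29-6=23
ADD r2, r2, #1 → r2=23+1=24
ADD r5, r5, #2 → r5=4+2=6
CMP r5, #14  (cmp 6,14)
BNE L0: taken
ADD r2, r2, #18 → r2=24+18=42
SUB r2, r2, #6 → r2=42-6=36
ADD r2, r2, #1 → r2=36+1=37
ADD r5, r5, #2 → r5=6+2=8
CMP r5, #14  (cmp 8,14)
BNE L0: taken
ADD r2, r2, #18 → r2=37+18=55
SUB r2, r2, #6 → r2=55-6=49
ADD r2, r2, #1 → r2=49+1=50
ADD r5, r5, #2 → r5=8+2=10
CMP r5, #14  (cmp 10,14)
BNE L0: taken
ADD r2, r2, #18 → r2=50+18=68
SUB r2, r2, #6 → r2=68-6=62
ADD r2, r2, #1 → r2=62+1=63
ADD r5, r5, #2 → r5=10+2=12
CMP r5, #14  (cmp 12,14)
BNE L0: taken
ADD r2, r2, #18 → r2=63+18=81
SUB r2, r2, #6 → r2=81-6=75
ADD r2, r2, #1 → r2=75+1=76
ADD r5, r5, #2 → r5=12+2=14
CMP r5, #14  (cmp 14,14)
BNE L0: not taken
ADD r2, r2, #18 → r2=76+18=94
halt.
Total executed instructions: 34.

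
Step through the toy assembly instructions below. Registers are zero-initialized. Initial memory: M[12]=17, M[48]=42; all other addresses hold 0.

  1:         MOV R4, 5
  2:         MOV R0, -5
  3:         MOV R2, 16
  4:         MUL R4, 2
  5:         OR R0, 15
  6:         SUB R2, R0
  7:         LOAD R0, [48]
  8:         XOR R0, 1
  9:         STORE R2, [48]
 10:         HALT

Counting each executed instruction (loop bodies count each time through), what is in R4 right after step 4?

10

R4=5
R0=-5
R2=16
R4=5*2=10
After step 4: R4 = 10.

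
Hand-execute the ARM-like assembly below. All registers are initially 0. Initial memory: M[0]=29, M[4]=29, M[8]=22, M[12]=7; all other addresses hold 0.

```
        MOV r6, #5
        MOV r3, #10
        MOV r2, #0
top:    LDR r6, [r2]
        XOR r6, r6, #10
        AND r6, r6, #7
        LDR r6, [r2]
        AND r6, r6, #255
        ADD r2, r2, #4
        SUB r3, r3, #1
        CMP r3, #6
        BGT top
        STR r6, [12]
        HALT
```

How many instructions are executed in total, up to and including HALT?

41

MOV r6, #5 → r6=5
MOV r3, #10 → r3=10
MOV r2, #0 → r2=0
LDR r6, [r2] → r6=M[0]=29
XOR r6, r6, #10 → r6=29^10=23
AND r6, r6, #7 → r6=23&7=7
LDR r6, [r2] → r6=M[0]=29
AND r6, r6, #255 → r6=29&255=29
ADD r2, r2, #4 → r2=0+4=4
SUB r3, r3, #1 → r3=10-1=9
CMP r3, #6  (cmp 9,6)
BGT top: taken
LDR r6, [r2] → r6=M[4]=29
XOR r6, r6, #10 → r6=29^10=23
AND r6, r6, #7 → r6=23&7=7
LDR r6, [r2] → r6=M[4]=29
AND r6, r6, #255 → r6=29&255=29
ADD r2, r2, #4 → r2=4+4=8
SUB r3, r3, #1 → r3=9-1=8
CMP r3, #6  (cmp 8,6)
BGT top: taken
LDR r6, [r2] → r6=M[8]=22
XOR r6, r6, #10 → r6=22^10=28
AND r6, r6, #7 → r6=28&7=4
LDR r6, [r2] → r6=M[8]=22
AND r6, r6, #255 → r6=22&255=22
ADD r2, r2, #4 → r2=8+4=12
SUB r3, r3, #1 → r3=8-1=7
CMP r3, #6  (cmp 7,6)
BGT top: taken
LDR r6, [r2] → r6=M[12]=7
XOR r6, r6, #10 → r6=7^10=13
AND r6, r6, #7 → r6=13&7=5
LDR r6, [r2] → r6=M[12]=7
AND r6, r6, #255 → r6=7&255=7
ADD r2, r2, #4 → r2=12+4=16
SUB r3, r3, #1 → r3=7-1=6
CMP r3, #6  (cmp 6,6)
BGT top: not taken
STR r6, [12] → M[12]=7
halt.
Total executed instructions: 41.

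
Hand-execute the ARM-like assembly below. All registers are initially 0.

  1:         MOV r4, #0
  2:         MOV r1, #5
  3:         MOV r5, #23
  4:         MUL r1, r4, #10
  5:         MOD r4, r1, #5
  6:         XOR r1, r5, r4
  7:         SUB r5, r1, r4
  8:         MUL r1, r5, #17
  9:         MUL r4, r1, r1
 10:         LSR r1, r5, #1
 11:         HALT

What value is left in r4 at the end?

after MOV r4, #0: r4=0
after MOV r1, #5: r1=5
after MOV r5, #23: r5=23
after MUL r1, r4, #10: r1=0*10=0
after MOD r4, r1, #5: r4=0%5=0
after XOR r1, r5, r4: r1=23^0=23
after SUB r5, r1, r4: r5=23-0=23
after MUL r1, r5, #17: r1=23*17=391
after MUL r4, r1, r1: r4=391*391=152881
after LSR r1, r5, #1: r1=23>>1=11
halt.

152881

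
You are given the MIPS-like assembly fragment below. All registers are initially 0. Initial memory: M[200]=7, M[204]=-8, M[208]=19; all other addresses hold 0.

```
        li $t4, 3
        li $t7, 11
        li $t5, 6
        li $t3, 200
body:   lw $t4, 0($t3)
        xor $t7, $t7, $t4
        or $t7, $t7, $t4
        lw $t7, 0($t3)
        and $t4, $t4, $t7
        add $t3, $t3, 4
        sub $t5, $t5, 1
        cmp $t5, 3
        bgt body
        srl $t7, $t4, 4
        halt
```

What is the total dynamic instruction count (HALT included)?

33

li $t4, 3 → $t4=3
li $t7, 11 → $t7=11
li $t5, 6 → $t5=6
li $t3, 200 → $t3=200
lw $t4, 0($t3) → $t4=M[200]=7
xor $t7, $t7, $t4 → $t7=11^7=12
or $t7, $t7, $t4 → $t7=12|7=15
lw $t7, 0($t3) → $t7=M[200]=7
and $t4, $t4, $t7 → $t4=7&7=7
add $t3, $t3, 4 → $t3=200+4=204
sub $t5, $t5, 1 → $t5=6-1=5
cmp $t5, 3  (cmp 5,3)
bgt body: taken
lw $t4, 0($t3) → $t4=M[204]=-8
xor $t7, $t7, $t4 → $t7=7^(-8)=-1
or $t7, $t7, $t4 → $t7=(-1)|(-8)=-1
lw $t7, 0($t3) → $t7=M[204]=-8
and $t4, $t4, $t7 → $t4=(-8)&(-8)=-8
add $t3, $t3, 4 → $t3=204+4=208
sub $t5, $t5, 1 → $t5=5-1=4
cmp $t5, 3  (cmp 4,3)
bgt body: taken
lw $t4, 0($t3) → $t4=M[208]=19
xor $t7, $t7, $t4 → $t7=(-8)^19=-21
or $t7, $t7, $t4 → $t7=(-21)|19=-5
lw $t7, 0($t3) → $t7=M[208]=19
and $t4, $t4, $t7 → $t4=19&19=19
add $t3, $t3, 4 → $t3=208+4=212
sub $t5, $t5, 1 → $t5=4-1=3
cmp $t5, 3  (cmp 3,3)
bgt body: not taken
srl $t7, $t4, 4 → $t7=19>>4=1
halt.
Total executed instructions: 33.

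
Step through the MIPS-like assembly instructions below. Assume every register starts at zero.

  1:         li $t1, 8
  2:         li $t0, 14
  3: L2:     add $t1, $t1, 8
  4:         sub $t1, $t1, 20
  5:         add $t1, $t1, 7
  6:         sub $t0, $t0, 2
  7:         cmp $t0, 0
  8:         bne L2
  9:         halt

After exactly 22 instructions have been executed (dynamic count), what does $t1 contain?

-19

li $t1, 8 → $t1=8
li $t0, 14 → $t0=14
add $t1, $t1, 8 → $t1=8+8=16
sub $t1, $t1, 20 → $t1=16-20=-4
add $t1, $t1, 7 → $t1=(-4)+7=3
sub $t0, $t0, 2 → $t0=14-2=12
cmp $t0, 0  (cmp 12,0)
bne L2: taken
add $t1, $t1, 8 → $t1=3+8=11
sub $t1, $t1, 20 → $t1=11-20=-9
add $t1, $t1, 7 → $t1=(-9)+7=-2
sub $t0, $t0, 2 → $t0=12-2=10
cmp $t0, 0  (cmp 10,0)
bne L2: taken
add $t1, $t1, 8 → $t1=(-2)+8=6
sub $t1, $t1, 20 → $t1=6-20=-14
add $t1, $t1, 7 → $t1=(-14)+7=-7
sub $t0, $t0, 2 → $t0=10-2=8
cmp $t0, 0  (cmp 8,0)
bne L2: taken
add $t1, $t1, 8 → $t1=(-7)+8=1
sub $t1, $t1, 20 → $t1=1-20=-19
After step 22: $t1 = -19.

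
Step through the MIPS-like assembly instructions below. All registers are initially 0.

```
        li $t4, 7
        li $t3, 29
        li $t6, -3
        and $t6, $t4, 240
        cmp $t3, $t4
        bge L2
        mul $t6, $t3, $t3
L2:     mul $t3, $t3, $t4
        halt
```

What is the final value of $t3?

li $t4, 7 → $t4=7
li $t3, 29 → $t3=29
li $t6, -3 → $t6=-3
and $t6, $t4, 240 → $t6=7&240=0
cmp $t3, $t4  (cmp 29,7)
bge L2: taken
mul $t3, $t3, $t4 → $t3=29*7=203
halt.

203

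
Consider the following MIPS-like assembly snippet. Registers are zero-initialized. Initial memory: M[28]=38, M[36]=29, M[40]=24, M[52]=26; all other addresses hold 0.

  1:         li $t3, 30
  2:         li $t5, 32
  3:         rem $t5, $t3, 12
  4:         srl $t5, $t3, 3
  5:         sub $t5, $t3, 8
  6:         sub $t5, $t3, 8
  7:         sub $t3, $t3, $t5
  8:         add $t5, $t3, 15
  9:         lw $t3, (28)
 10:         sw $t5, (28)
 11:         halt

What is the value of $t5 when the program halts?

23

$t3=30
$t5=32
$t5=30%12=6
$t5=30>>3=3
$t5=30-8=22
$t5=30-8=22
$t3=30-22=8
$t5=8+15=23
$t3=M[28]=38
sw $t5, (28) → M[28]=23
halt.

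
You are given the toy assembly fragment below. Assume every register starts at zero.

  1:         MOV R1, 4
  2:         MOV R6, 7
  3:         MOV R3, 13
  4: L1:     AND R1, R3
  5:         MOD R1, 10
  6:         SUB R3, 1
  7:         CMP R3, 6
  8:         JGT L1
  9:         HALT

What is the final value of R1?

MOV R1, 4 → R1=4
MOV R6, 7 → R6=7
MOV R3, 13 → R3=13
AND R1, R3 → R1=4&13=4
MOD R1, 10 → R1=4%10=4
SUB R3, 1 → R3=13-1=12
CMP R3, 6  (cmp 12,6)
JGT L1: taken
AND R1, R3 → R1=4&12=4
MOD R1, 10 → R1=4%10=4
SUB R3, 1 → R3=12-1=11
CMP R3, 6  (cmp 11,6)
JGT L1: taken
AND R1, R3 → R1=4&11=0
MOD R1, 10 → R1=0%10=0
SUB R3, 1 → R3=11-1=10
CMP R3, 6  (cmp 10,6)
JGT L1: taken
AND R1, R3 → R1=0&10=0
MOD R1, 10 → R1=0%10=0
SUB R3, 1 → R3=10-1=9
CMP R3, 6  (cmp 9,6)
JGT L1: taken
AND R1, R3 → R1=0&9=0
MOD R1, 10 → R1=0%10=0
SUB R3, 1 → R3=9-1=8
CMP R3, 6  (cmp 8,6)
JGT L1: taken
AND R1, R3 → R1=0&8=0
MOD R1, 10 → R1=0%10=0
SUB R3, 1 → R3=8-1=7
CMP R3, 6  (cmp 7,6)
JGT L1: taken
AND R1, R3 → R1=0&7=0
MOD R1, 10 → R1=0%10=0
SUB R3, 1 → R3=7-1=6
CMP R3, 6  (cmp 6,6)
JGT L1: not taken
halt.

0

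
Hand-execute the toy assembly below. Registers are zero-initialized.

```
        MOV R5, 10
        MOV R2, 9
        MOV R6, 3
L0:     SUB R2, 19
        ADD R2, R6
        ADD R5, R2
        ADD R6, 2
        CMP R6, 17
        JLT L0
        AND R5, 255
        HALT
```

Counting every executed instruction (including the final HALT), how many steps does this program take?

R5=10
R2=9
R6=3
R2=9-19=-10
R2=(-10)+3=-7
R5=10+(-7)=3
R6=3+2=5
CMP R6, 17  (cmp 5,17)
JLT L0: taken
R2=(-7)-19=-26
R2=(-26)+5=-21
R5=3+(-21)=-18
R6=5+2=7
CMP R6, 17  (cmp 7,17)
JLT L0: taken
R2=(-21)-19=-40
R2=(-40)+7=-33
R5=(-18)+(-33)=-51
R6=7+2=9
CMP R6, 17  (cmp 9,17)
JLT L0: taken
R2=(-33)-19=-52
R2=(-52)+9=-43
R5=(-51)+(-43)=-94
R6=9+2=11
CMP R6, 17  (cmp 11,17)
JLT L0: taken
R2=(-43)-19=-62
R2=(-62)+11=-51
R5=(-94)+(-51)=-145
R6=11+2=13
CMP R6, 17  (cmp 13,17)
JLT L0: taken
R2=(-51)-19=-70
R2=(-70)+13=-57
R5=(-145)+(-57)=-202
R6=13+2=15
CMP R6, 17  (cmp 15,17)
JLT L0: taken
R2=(-57)-19=-76
R2=(-76)+15=-61
R5=(-202)+(-61)=-263
R6=15+2=17
CMP R6, 17  (cmp 17,17)
JLT L0: not taken
R5=(-263)&255=249
halt.
Total executed instructions: 47.

47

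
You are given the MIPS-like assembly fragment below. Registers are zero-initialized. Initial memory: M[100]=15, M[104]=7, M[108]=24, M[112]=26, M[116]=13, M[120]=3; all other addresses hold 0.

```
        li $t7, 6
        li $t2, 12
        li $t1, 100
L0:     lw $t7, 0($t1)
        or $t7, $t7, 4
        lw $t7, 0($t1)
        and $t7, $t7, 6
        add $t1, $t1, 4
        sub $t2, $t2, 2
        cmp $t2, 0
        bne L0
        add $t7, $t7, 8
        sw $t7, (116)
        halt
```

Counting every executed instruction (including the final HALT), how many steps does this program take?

54

li $t7, 6 → $t7=6
li $t2, 12 → $t2=12
li $t1, 100 → $t1=100
lw $t7, 0($t1) → $t7=M[100]=15
or $t7, $t7, 4 → $t7=15|4=15
lw $t7, 0($t1) → $t7=M[100]=15
and $t7, $t7, 6 → $t7=15&6=6
add $t1, $t1, 4 → $t1=100+4=104
sub $t2, $t2, 2 → $t2=12-2=10
cmp $t2, 0  (cmp 10,0)
bne L0: taken
lw $t7, 0($t1) → $t7=M[104]=7
or $t7, $t7, 4 → $t7=7|4=7
lw $t7, 0($t1) → $t7=M[104]=7
and $t7, $t7, 6 → $t7=7&6=6
add $t1, $t1, 4 → $t1=104+4=108
sub $t2, $t2, 2 → $t2=10-2=8
cmp $t2, 0  (cmp 8,0)
bne L0: taken
lw $t7, 0($t1) → $t7=M[108]=24
or $t7, $t7, 4 → $t7=24|4=28
lw $t7, 0($t1) → $t7=M[108]=24
and $t7, $t7, 6 → $t7=24&6=0
add $t1, $t1, 4 → $t1=108+4=112
sub $t2, $t2, 2 → $t2=8-2=6
cmp $t2, 0  (cmp 6,0)
bne L0: taken
lw $t7, 0($t1) → $t7=M[112]=26
or $t7, $t7, 4 → $t7=26|4=30
lw $t7, 0($t1) → $t7=M[112]=26
and $t7, $t7, 6 → $t7=26&6=2
add $t1, $t1, 4 → $t1=112+4=116
sub $t2, $t2, 2 → $t2=6-2=4
cmp $t2, 0  (cmp 4,0)
bne L0: taken
lw $t7, 0($t1) → $t7=M[116]=13
or $t7, $t7, 4 → $t7=13|4=13
lw $t7, 0($t1) → $t7=M[116]=13
and $t7, $t7, 6 → $t7=13&6=4
add $t1, $t1, 4 → $t1=116+4=120
sub $t2, $t2, 2 → $t2=4-2=2
cmp $t2, 0  (cmp 2,0)
bne L0: taken
lw $t7, 0($t1) → $t7=M[120]=3
or $t7, $t7, 4 → $t7=3|4=7
lw $t7, 0($t1) → $t7=M[120]=3
and $t7, $t7, 6 → $t7=3&6=2
add $t1, $t1, 4 → $t1=120+4=124
sub $t2, $t2, 2 → $t2=2-2=0
cmp $t2, 0  (cmp 0,0)
bne L0: not taken
add $t7, $t7, 8 → $t7=2+8=10
sw $t7, (116) → M[116]=10
halt.
Total executed instructions: 54.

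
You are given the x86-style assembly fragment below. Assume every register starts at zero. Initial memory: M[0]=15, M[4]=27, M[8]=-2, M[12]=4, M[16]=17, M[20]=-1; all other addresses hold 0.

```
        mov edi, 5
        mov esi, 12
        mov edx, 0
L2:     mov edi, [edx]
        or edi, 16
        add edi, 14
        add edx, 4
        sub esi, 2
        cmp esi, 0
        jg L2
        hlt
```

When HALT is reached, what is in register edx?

24

mov edi, 5 → edi=5
mov esi, 12 → esi=12
mov edx, 0 → edx=0
mov edi, [edx] → edi=M[0]=15
or edi, 16 → edi=15|16=31
add edi, 14 → edi=31+14=45
add edx, 4 → edx=0+4=4
sub esi, 2 → esi=12-2=10
cmp esi, 0  (cmp 10,0)
jg L2: taken
mov edi, [edx] → edi=M[4]=27
or edi, 16 → edi=27|16=27
add edi, 14 → edi=27+14=41
add edx, 4 → edx=4+4=8
sub esi, 2 → esi=10-2=8
cmp esi, 0  (cmp 8,0)
jg L2: taken
mov edi, [edx] → edi=M[8]=-2
or edi, 16 → edi=(-2)|16=-2
add edi, 14 → edi=(-2)+14=12
add edx, 4 → edx=8+4=12
sub esi, 2 → esi=8-2=6
cmp esi, 0  (cmp 6,0)
jg L2: taken
mov edi, [edx] → edi=M[12]=4
or edi, 16 → edi=4|16=20
add edi, 14 → edi=20+14=34
add edx, 4 → edx=12+4=16
sub esi, 2 → esi=6-2=4
cmp esi, 0  (cmp 4,0)
jg L2: taken
mov edi, [edx] → edi=M[16]=17
or edi, 16 → edi=17|16=17
add edi, 14 → edi=17+14=31
add edx, 4 → edx=16+4=20
sub esi, 2 → esi=4-2=2
cmp esi, 0  (cmp 2,0)
jg L2: taken
mov edi, [edx] → edi=M[20]=-1
or edi, 16 → edi=(-1)|16=-1
add edi, 14 → edi=(-1)+14=13
add edx, 4 → edx=20+4=24
sub esi, 2 → esi=2-2=0
cmp esi, 0  (cmp 0,0)
jg L2: not taken
halt.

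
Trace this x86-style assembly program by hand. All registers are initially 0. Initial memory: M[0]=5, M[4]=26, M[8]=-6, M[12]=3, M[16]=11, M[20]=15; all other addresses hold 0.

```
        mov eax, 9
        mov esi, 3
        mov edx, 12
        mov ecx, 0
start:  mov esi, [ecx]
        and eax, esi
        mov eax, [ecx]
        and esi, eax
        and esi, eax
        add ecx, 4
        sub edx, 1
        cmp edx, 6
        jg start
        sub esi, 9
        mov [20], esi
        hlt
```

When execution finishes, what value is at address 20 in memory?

6

after mov eax, 9: eax=9
after mov esi, 3: esi=3
after mov edx, 12: edx=12
after mov ecx, 0: ecx=0
after mov esi, [ecx]: esi=M[0]=5
after and eax, esi: eax=9&5=1
after mov eax, [ecx]: eax=M[0]=5
after and esi, eax: esi=5&5=5
after and esi, eax: esi=5&5=5
after add ecx, 4: ecx=0+4=4
after sub edx, 1: edx=12-1=11
cmp edx, 6  (cmp 11,6)
jg start: taken
after mov esi, [ecx]: esi=M[4]=26
after and eax, esi: eax=5&26=0
after mov eax, [ecx]: eax=M[4]=26
after and esi, eax: esi=26&26=26
after and esi, eax: esi=26&26=26
after add ecx, 4: ecx=4+4=8
after sub edx, 1: edx=11-1=10
cmp edx, 6  (cmp 10,6)
jg start: taken
after mov esi, [ecx]: esi=M[8]=-6
after and eax, esi: eax=26&(-6)=26
after mov eax, [ecx]: eax=M[8]=-6
after and esi, eax: esi=(-6)&(-6)=-6
after and esi, eax: esi=(-6)&(-6)=-6
after add ecx, 4: ecx=8+4=12
after sub edx, 1: edx=10-1=9
cmp edx, 6  (cmp 9,6)
jg start: taken
after mov esi, [ecx]: esi=M[12]=3
after and eax, esi: eax=(-6)&3=2
after mov eax, [ecx]: eax=M[12]=3
after and esi, eax: esi=3&3=3
after and esi, eax: esi=3&3=3
after add ecx, 4: ecx=12+4=16
after sub edx, 1: edx=9-1=8
cmp edx, 6  (cmp 8,6)
jg start: taken
after mov esi, [ecx]: esi=M[16]=11
after and eax, esi: eax=3&11=3
after mov eax, [ecx]: eax=M[16]=11
after and esi, eax: esi=11&11=11
after and esi, eax: esi=11&11=11
after add ecx, 4: ecx=16+4=20
after sub edx, 1: edx=8-1=7
cmp edx, 6  (cmp 7,6)
jg start: taken
after mov esi, [ecx]: esi=M[20]=15
after and eax, esi: eax=11&15=11
after mov eax, [ecx]: eax=M[20]=15
after and esi, eax: esi=15&15=15
after and esi, eax: esi=15&15=15
after add ecx, 4: ecx=20+4=24
after sub edx, 1: edx=7-1=6
cmp edx, 6  (cmp 6,6)
jg start: not taken
after sub esi, 9: esi=15-9=6
mov [20], esi → M[20]=6
halt.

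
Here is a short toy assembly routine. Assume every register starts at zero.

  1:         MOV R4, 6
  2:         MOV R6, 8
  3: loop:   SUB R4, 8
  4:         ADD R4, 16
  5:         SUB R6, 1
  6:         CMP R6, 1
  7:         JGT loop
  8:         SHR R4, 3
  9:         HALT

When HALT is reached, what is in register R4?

R4=6
R6=8
R4=6-8=-2
R4=(-2)+16=14
R6=8-1=7
CMP R6, 1  (cmp 7,1)
JGT loop: taken
R4=14-8=6
R4=6+16=22
R6=7-1=6
CMP R6, 1  (cmp 6,1)
JGT loop: taken
R4=22-8=14
R4=14+16=30
R6=6-1=5
CMP R6, 1  (cmp 5,1)
JGT loop: taken
R4=30-8=22
R4=22+16=38
R6=5-1=4
CMP R6, 1  (cmp 4,1)
JGT loop: taken
R4=38-8=30
R4=30+16=46
R6=4-1=3
CMP R6, 1  (cmp 3,1)
JGT loop: taken
R4=46-8=38
R4=38+16=54
R6=3-1=2
CMP R6, 1  (cmp 2,1)
JGT loop: taken
R4=54-8=46
R4=46+16=62
R6=2-1=1
CMP R6, 1  (cmp 1,1)
JGT loop: not taken
R4=62>>3=7
halt.

7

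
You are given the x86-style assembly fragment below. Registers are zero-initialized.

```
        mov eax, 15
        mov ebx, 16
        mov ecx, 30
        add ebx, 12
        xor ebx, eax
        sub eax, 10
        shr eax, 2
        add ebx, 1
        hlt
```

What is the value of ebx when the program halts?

after mov eax, 15: eax=15
after mov ebx, 16: ebx=16
after mov ecx, 30: ecx=30
after add ebx, 12: ebx=16+12=28
after xor ebx, eax: ebx=28^15=19
after sub eax, 10: eax=15-10=5
after shr eax, 2: eax=5>>2=1
after add ebx, 1: ebx=19+1=20
halt.

20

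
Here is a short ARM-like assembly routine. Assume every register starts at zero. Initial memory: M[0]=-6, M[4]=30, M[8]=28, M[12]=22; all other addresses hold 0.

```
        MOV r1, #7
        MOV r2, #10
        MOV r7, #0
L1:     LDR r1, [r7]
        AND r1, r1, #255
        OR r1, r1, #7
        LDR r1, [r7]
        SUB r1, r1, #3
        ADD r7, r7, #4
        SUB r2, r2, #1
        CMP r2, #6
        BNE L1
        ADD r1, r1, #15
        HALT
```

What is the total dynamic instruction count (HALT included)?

41

r1=7
r2=10
r7=0
r1=M[0]=-6
r1=(-6)&255=250
r1=250|7=255
r1=M[0]=-6
r1=(-6)-3=-9
r7=0+4=4
r2=10-1=9
CMP r2, #6  (cmp 9,6)
BNE L1: taken
r1=M[4]=30
r1=30&255=30
r1=30|7=31
r1=M[4]=30
r1=30-3=27
r7=4+4=8
r2=9-1=8
CMP r2, #6  (cmp 8,6)
BNE L1: taken
r1=M[8]=28
r1=28&255=28
r1=28|7=31
r1=M[8]=28
r1=28-3=25
r7=8+4=12
r2=8-1=7
CMP r2, #6  (cmp 7,6)
BNE L1: taken
r1=M[12]=22
r1=22&255=22
r1=22|7=23
r1=M[12]=22
r1=22-3=19
r7=12+4=16
r2=7-1=6
CMP r2, #6  (cmp 6,6)
BNE L1: not taken
r1=19+15=34
halt.
Total executed instructions: 41.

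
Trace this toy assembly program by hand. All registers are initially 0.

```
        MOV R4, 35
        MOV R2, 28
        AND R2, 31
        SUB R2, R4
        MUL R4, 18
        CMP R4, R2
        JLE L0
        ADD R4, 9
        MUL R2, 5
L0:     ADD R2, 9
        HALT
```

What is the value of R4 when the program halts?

639

MOV R4, 35 → R4=35
MOV R2, 28 → R2=28
AND R2, 31 → R2=28&31=28
SUB R2, R4 → R2=28-35=-7
MUL R4, 18 → R4=35*18=630
CMP R4, R2  (cmp 630,-7)
JLE L0: not taken
ADD R4, 9 → R4=630+9=639
MUL R2, 5 → R2=(-7)*5=-35
ADD R2, 9 → R2=(-35)+9=-26
halt.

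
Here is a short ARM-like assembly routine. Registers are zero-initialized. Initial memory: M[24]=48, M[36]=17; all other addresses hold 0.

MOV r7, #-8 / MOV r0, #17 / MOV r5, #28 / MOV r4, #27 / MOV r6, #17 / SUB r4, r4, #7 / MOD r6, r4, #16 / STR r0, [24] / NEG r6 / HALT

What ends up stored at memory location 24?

r7=-8
r0=17
r5=28
r4=27
r6=17
r4=27-7=20
r6=20%16=4
STR r0, [24] → M[24]=17
r6=-(4)=-4
halt.

17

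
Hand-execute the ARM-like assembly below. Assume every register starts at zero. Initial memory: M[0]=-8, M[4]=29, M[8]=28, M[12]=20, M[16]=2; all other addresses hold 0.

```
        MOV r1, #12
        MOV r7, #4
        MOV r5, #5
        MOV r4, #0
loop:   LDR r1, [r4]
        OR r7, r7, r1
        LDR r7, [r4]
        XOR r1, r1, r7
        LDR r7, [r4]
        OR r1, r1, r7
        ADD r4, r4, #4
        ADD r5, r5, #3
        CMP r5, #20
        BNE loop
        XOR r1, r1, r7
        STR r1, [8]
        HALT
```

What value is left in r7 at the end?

2

after MOV r1, #12: r1=12
after MOV r7, #4: r7=4
after MOV r5, #5: r5=5
after MOV r4, #0: r4=0
after LDR r1, [r4]: r1=M[0]=-8
after OR r7, r7, r1: r7=4|(-8)=-4
after LDR r7, [r4]: r7=M[0]=-8
after XOR r1, r1, r7: r1=(-8)^(-8)=0
after LDR r7, [r4]: r7=M[0]=-8
after OR r1, r1, r7: r1=0|(-8)=-8
after ADD r4, r4, #4: r4=0+4=4
after ADD r5, r5, #3: r5=5+3=8
CMP r5, #20  (cmp 8,20)
BNE loop: taken
after LDR r1, [r4]: r1=M[4]=29
after OR r7, r7, r1: r7=(-8)|29=-3
after LDR r7, [r4]: r7=M[4]=29
after XOR r1, r1, r7: r1=29^29=0
after LDR r7, [r4]: r7=M[4]=29
after OR r1, r1, r7: r1=0|29=29
after ADD r4, r4, #4: r4=4+4=8
after ADD r5, r5, #3: r5=8+3=11
CMP r5, #20  (cmp 11,20)
BNE loop: taken
after LDR r1, [r4]: r1=M[8]=28
after OR r7, r7, r1: r7=29|28=29
after LDR r7, [r4]: r7=M[8]=28
after XOR r1, r1, r7: r1=28^28=0
after LDR r7, [r4]: r7=M[8]=28
after OR r1, r1, r7: r1=0|28=28
after ADD r4, r4, #4: r4=8+4=12
after ADD r5, r5, #3: r5=11+3=14
CMP r5, #20  (cmp 14,20)
BNE loop: taken
after LDR r1, [r4]: r1=M[12]=20
after OR r7, r7, r1: r7=28|20=28
after LDR r7, [r4]: r7=M[12]=20
after XOR r1, r1, r7: r1=20^20=0
after LDR r7, [r4]: r7=M[12]=20
after OR r1, r1, r7: r1=0|20=20
after ADD r4, r4, #4: r4=12+4=16
after ADD r5, r5, #3: r5=14+3=17
CMP r5, #20  (cmp 17,20)
BNE loop: taken
after LDR r1, [r4]: r1=M[16]=2
after OR r7, r7, r1: r7=20|2=22
after LDR r7, [r4]: r7=M[16]=2
after XOR r1, r1, r7: r1=2^2=0
after LDR r7, [r4]: r7=M[16]=2
after OR r1, r1, r7: r1=0|2=2
after ADD r4, r4, #4: r4=16+4=20
after ADD r5, r5, #3: r5=17+3=20
CMP r5, #20  (cmp 20,20)
BNE loop: not taken
after XOR r1, r1, r7: r1=2^2=0
STR r1, [8] → M[8]=0
halt.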